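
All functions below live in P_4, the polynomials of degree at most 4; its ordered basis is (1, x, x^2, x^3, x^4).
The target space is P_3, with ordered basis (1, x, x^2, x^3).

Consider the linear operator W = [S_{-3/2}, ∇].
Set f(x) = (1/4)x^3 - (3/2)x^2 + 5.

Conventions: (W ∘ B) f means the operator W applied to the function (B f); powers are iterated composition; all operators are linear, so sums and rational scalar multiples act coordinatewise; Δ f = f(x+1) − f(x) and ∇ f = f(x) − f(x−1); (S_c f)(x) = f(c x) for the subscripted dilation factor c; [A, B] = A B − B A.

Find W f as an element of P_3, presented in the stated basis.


∇ f = (3/4)x^2 - (15/4)x + 7/4
S_{-3/2} ∇ f = (27/16)x^2 + (45/8)x + 7/4
S_{-3/2} f = -(27/32)x^3 - (27/8)x^2 + 5
∇ S_{-3/2} f = -(81/32)x^2 - (135/32)x + 81/32
[S_{-3/2}, ∇] f = (135/32)x^2 + (315/32)x - 25/32

the image equals g(x) = (135/32)x^2 + (315/32)x - 25/32


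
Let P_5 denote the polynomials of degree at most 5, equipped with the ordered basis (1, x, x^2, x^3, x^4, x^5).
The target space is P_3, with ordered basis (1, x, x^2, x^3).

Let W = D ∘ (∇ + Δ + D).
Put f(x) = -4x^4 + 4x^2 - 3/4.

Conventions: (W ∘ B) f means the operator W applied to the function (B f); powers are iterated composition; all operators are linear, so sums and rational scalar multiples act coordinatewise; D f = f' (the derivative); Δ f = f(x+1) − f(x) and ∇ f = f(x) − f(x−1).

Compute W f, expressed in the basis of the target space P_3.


∇ f = -16x^3 + 24x^2 - 8x
Δ f = -16x^3 - 24x^2 - 8x
D f = -16x^3 + 8x
(∇ + Δ + D) f = -48x^3 - 8x
D (∇ + Δ + D) f = -144x^2 - 8

g(x) = -144x^2 - 8


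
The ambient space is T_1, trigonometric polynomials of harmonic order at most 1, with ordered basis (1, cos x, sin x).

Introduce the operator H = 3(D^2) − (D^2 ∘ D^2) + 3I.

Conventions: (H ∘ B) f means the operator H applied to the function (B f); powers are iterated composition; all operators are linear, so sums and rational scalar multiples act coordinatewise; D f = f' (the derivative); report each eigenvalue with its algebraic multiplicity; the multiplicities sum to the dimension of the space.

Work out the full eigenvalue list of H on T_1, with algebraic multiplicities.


λ = -1 (multiplicity 2), λ = 3 (multiplicity 1)

image of 1: 3
image of cos x: -cos x
image of sin x: -sin x
the matrix is diagonal; its diagonal is (3, -1, -1)
for a triangular matrix the eigenvalues are the diagonal entries, with algebraic multiplicity their repetition count


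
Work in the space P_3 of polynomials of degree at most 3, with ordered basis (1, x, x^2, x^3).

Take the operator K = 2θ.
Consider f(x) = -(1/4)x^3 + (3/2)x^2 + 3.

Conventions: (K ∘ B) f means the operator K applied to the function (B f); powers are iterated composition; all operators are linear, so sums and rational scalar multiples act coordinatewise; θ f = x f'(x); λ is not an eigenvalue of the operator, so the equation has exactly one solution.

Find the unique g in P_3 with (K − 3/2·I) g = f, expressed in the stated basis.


write g with unknown coordinates in the stated basis and equate coefficients in (K − 3/2·I) g = f
solving from the highest basis element down gives g = -(1/18)x^3 + (3/5)x^2 - 2
check: K g = -(1/3)x^3 + (12/5)x^2
so K g − 3/2·g = -(1/4)x^3 + (3/2)x^2 + 3 = f ✓

the image equals g(x) = -(1/18)x^3 + (3/5)x^2 - 2


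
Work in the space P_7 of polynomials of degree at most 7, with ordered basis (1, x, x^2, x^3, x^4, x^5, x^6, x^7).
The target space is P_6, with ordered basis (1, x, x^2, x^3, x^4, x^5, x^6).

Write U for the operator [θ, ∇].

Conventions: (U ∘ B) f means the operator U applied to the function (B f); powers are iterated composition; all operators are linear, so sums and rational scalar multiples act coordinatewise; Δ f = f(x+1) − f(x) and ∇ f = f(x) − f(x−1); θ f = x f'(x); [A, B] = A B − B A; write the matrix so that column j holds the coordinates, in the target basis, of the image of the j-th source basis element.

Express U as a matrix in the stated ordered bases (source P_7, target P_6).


the matrix is [[0, -1, 2, -3, 4, -5, 6, -7]; [0, 0, -2, 6, -12, 20, -30, 42]; [0, 0, 0, -3, 12, -30, 60, -105]; [0, 0, 0, 0, -4, 20, -60, 140]; [0, 0, 0, 0, 0, -5, 30, -105]; [0, 0, 0, 0, 0, 0, -6, 42]; [0, 0, 0, 0, 0, 0, 0, -7]] (rows listed top to bottom)

image of 1: 0
image of x: -1
image of x^2: -2x + 2
image of x^3: -3x^2 + 6x - 3
image of x^4: -4x^3 + 12x^2 - 12x + 4
image of x^5: -5x^4 + 20x^3 - 30x^2 + 20x - 5
image of x^6: -6x^5 + 30x^4 - 60x^3 + 60x^2 - 30x + 6
image of x^7: -7x^6 + 42x^5 - 105x^4 + 140x^3 - 105x^2 + 42x - 7
each image's coordinates form column j of the matrix


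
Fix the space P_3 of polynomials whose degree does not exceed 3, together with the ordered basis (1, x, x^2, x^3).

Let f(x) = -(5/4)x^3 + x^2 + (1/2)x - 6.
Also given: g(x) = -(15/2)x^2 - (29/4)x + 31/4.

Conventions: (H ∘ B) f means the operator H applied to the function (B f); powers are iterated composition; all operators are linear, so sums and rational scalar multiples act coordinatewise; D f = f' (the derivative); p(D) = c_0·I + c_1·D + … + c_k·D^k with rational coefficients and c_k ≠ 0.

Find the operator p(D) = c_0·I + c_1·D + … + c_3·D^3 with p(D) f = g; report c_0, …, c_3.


p(D) = 2·D + (3/2)·D^2 − (1/2)·D^3, i.e. c_0 = 0, c_1 = 2, c_2 = 3/2, c_3 = -1/2

D^0 f = -(5/4)x^3 + x^2 + (1/2)x - 6
D^1 f = -(15/4)x^2 + 2x + 1/2
D^2 f = -(15/2)x + 2
D^3 f = -15/2
matching coefficients of g against c_0 f + c_1 Df + … from the top degree down determines the c_i
solution: c_0 = 0, c_1 = 2, c_2 = 3/2, c_3 = -1/2


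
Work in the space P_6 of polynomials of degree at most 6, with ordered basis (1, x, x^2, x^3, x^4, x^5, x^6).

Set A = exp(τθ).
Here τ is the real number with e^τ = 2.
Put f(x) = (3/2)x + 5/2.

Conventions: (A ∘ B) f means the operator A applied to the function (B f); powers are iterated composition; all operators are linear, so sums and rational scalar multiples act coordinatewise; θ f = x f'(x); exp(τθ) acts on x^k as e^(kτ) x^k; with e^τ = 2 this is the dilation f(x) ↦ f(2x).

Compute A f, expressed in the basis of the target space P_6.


exp(τθ) x^k = e^(kτ) x^k; with e^τ = 2 this sends x^k to 2^k x^k
x ↦ 2 x
applying this coordinatewise to f: exp(τθ) f = 3x + 5/2

g(x) = 3x + 5/2


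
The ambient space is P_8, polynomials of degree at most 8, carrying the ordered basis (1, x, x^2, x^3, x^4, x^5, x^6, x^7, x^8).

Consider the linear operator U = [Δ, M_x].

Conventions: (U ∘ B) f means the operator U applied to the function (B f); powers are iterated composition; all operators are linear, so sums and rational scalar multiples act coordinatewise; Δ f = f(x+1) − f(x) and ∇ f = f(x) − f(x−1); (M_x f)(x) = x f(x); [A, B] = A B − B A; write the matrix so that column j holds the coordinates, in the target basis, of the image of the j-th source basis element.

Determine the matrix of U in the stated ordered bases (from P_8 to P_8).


the matrix is [[1, 1, 1, 1, 1, 1, 1, 1, 1]; [0, 1, 2, 3, 4, 5, 6, 7, 8]; [0, 0, 1, 3, 6, 10, 15, 21, 28]; [0, 0, 0, 1, 4, 10, 20, 35, 56]; [0, 0, 0, 0, 1, 5, 15, 35, 70]; [0, 0, 0, 0, 0, 1, 6, 21, 56]; [0, 0, 0, 0, 0, 0, 1, 7, 28]; [0, 0, 0, 0, 0, 0, 0, 1, 8]; [0, 0, 0, 0, 0, 0, 0, 0, 1]] (rows listed top to bottom)

image of 1: 1
image of x: x + 1
image of x^2: x^2 + 2x + 1
image of x^3: x^3 + 3x^2 + 3x + 1
image of x^4: x^4 + 4x^3 + 6x^2 + 4x + 1
image of x^5: x^5 + 5x^4 + 10x^3 + 10x^2 + 5x + 1
image of x^6: x^6 + 6x^5 + 15x^4 + 20x^3 + 15x^2 + 6x + 1
image of x^7: x^7 + 7x^6 + 21x^5 + 35x^4 + 35x^3 + 21x^2 + 7x + 1
image of x^8: x^8 + 8x^7 + 28x^6 + 56x^5 + 70x^4 + 56x^3 + 28x^2 + 8x + 1
each image's coordinates form column j of the matrix


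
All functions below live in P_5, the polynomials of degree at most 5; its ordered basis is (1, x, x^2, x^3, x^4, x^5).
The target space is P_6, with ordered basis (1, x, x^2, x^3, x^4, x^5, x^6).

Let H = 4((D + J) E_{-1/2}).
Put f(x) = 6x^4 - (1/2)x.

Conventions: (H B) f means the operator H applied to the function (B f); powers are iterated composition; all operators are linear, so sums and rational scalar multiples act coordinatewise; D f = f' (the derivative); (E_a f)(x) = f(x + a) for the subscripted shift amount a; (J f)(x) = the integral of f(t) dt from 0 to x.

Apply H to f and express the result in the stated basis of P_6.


E_{-1/2} f = 6x^4 - 12x^3 + 9x^2 - (7/2)x + 5/8
D E_{-1/2} f = 24x^3 - 36x^2 + 18x - 7/2
J E_{-1/2} f = (6/5)x^5 - 3x^4 + 3x^3 - (7/4)x^2 + (5/8)x
(D + J) E_{-1/2} f = (6/5)x^5 - 3x^4 + 27x^3 - (151/4)x^2 + (149/8)x - 7/2
(4((D + J) E_{-1/2})) f = (24/5)x^5 - 12x^4 + 108x^3 - 151x^2 + (149/2)x - 14

g(x) = (24/5)x^5 - 12x^4 + 108x^3 - 151x^2 + (149/2)x - 14


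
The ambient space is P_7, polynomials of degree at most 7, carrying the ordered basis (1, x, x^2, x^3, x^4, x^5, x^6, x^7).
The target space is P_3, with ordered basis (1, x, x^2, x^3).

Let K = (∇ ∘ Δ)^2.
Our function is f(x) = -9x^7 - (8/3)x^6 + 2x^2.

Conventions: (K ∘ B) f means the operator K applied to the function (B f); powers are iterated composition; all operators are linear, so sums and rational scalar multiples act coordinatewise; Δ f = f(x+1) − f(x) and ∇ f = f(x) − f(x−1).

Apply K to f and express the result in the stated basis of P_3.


Δ f = -63x^6 - 205x^5 - 355x^4 - (1105/3)x^3 - 229x^2 - 75x - 29/3
∇ Δ f = -378x^5 - 80x^4 - 630x^3 - 80x^2 - 126x - 4/3
Δ (∇ ∘ Δ) f = -1890x^4 - 4100x^3 - 6150x^2 - 4260x - 1294
∇ Δ (∇ ∘ Δ) f = -7560x^3 - 960x^2 - 7560x - 320

the image equals g(x) = -7560x^3 - 960x^2 - 7560x - 320


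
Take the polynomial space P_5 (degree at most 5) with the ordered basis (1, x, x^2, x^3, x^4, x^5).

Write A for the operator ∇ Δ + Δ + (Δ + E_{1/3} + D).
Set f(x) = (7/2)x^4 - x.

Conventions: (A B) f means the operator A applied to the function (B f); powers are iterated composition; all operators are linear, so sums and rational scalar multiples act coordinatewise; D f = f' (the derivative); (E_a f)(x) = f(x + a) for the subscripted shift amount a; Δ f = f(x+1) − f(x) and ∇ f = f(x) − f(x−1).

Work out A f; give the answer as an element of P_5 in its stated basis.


g(x) = (7/2)x^4 + (140/3)x^3 + (259/3)x^2 + (743/27)x + 1735/162

Δ f = 14x^3 + 21x^2 + 14x + 5/2
∇ Δ f = 42x^2 + 7
Δ f = 14x^3 + 21x^2 + 14x + 5/2
Δ f = 14x^3 + 21x^2 + 14x + 5/2
E_{1/3} f = (7/2)x^4 + (14/3)x^3 + (7/3)x^2 - (13/27)x - 47/162
D f = 14x^3 - 1
(Δ + E_{1/3} + D) f = (7/2)x^4 + (98/3)x^3 + (70/3)x^2 + (365/27)x + 98/81
(∇ Δ + Δ + (Δ + E_{1/3} + D)) f = (7/2)x^4 + (140/3)x^3 + (259/3)x^2 + (743/27)x + 1735/162


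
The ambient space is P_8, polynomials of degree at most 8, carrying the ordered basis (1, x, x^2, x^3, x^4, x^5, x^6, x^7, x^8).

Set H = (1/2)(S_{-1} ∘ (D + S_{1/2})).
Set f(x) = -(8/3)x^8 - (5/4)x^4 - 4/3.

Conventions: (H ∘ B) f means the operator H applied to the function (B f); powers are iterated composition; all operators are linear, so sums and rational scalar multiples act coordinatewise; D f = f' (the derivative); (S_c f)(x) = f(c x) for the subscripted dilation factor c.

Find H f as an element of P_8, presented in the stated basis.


D f = -(64/3)x^7 - 5x^3
S_{1/2} f = -(1/96)x^8 - (5/64)x^4 - 4/3
(D + S_{1/2}) f = -(1/96)x^8 - (64/3)x^7 - (5/64)x^4 - 5x^3 - 4/3
S_{-1} (D + S_{1/2}) f = -(1/96)x^8 + (64/3)x^7 - (5/64)x^4 + 5x^3 - 4/3
((1/2)(S_{-1} ∘ (D + S_{1/2}))) f = -(1/192)x^8 + (32/3)x^7 - (5/128)x^4 + (5/2)x^3 - 2/3

the result is g(x) = -(1/192)x^8 + (32/3)x^7 - (5/128)x^4 + (5/2)x^3 - 2/3


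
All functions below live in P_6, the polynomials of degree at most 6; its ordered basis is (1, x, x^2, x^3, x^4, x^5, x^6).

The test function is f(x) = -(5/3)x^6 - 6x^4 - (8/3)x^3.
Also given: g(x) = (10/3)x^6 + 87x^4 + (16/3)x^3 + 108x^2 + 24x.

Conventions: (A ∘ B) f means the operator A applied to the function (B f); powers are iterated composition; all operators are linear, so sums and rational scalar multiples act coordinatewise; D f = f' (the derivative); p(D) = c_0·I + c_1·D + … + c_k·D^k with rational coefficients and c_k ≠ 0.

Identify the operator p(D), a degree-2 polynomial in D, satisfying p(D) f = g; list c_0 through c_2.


p(D) = -2·I − (3/2)·D^2, i.e. c_0 = -2, c_1 = 0, c_2 = -3/2

D^0 f = -(5/3)x^6 - 6x^4 - (8/3)x^3
D^1 f = -10x^5 - 24x^3 - 8x^2
D^2 f = -50x^4 - 72x^2 - 16x
matching coefficients of g against c_0 f + c_1 Df + … from the top degree down determines the c_i
solution: c_0 = -2, c_1 = 0, c_2 = -3/2


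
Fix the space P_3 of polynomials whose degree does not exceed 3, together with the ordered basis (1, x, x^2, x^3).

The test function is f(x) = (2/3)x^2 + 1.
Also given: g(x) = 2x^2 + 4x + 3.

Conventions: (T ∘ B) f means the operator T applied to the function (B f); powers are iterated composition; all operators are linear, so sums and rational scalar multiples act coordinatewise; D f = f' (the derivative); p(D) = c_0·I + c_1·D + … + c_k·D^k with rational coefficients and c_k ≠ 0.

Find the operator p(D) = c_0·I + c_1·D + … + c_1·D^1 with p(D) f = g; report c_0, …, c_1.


c_0 = 3, c_1 = 3

D^0 f = (2/3)x^2 + 1
D^1 f = (4/3)x
matching coefficients of g against c_0 f + c_1 Df + … from the top degree down determines the c_i
solution: c_0 = 3, c_1 = 3


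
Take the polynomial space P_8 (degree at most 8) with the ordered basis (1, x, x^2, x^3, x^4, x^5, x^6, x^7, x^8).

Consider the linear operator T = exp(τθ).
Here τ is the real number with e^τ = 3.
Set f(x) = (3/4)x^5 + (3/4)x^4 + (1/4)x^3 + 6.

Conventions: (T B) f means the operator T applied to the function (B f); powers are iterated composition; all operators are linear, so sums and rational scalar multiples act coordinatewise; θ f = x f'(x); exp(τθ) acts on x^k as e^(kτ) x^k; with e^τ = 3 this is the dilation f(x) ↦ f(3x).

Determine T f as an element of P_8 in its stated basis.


g(x) = (729/4)x^5 + (243/4)x^4 + (27/4)x^3 + 6

exp(τθ) x^k = e^(kτ) x^k; with e^τ = 3 this sends x^k to 3^k x^k
x^3 ↦ 27 x^3
x^4 ↦ 81 x^4
x^5 ↦ 243 x^5
applying this coordinatewise to f: exp(τθ) f = (729/4)x^5 + (243/4)x^4 + (27/4)x^3 + 6


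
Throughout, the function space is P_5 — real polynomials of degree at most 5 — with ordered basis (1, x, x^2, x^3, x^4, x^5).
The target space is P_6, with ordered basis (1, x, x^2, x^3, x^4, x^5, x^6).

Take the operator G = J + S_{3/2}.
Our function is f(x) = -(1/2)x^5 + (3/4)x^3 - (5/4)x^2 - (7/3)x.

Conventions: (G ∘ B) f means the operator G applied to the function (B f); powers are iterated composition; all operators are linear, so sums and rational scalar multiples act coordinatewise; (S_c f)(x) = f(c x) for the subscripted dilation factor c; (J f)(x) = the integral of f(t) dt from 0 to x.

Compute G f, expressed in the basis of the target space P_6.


the image equals g(x) = -(1/12)x^6 - (243/64)x^5 + (3/16)x^4 + (203/96)x^3 - (191/48)x^2 - (7/2)x

J f = -(1/12)x^6 + (3/16)x^4 - (5/12)x^3 - (7/6)x^2
S_{3/2} f = -(243/64)x^5 + (81/32)x^3 - (45/16)x^2 - (7/2)x
(J + S_{3/2}) f = -(1/12)x^6 - (243/64)x^5 + (3/16)x^4 + (203/96)x^3 - (191/48)x^2 - (7/2)x


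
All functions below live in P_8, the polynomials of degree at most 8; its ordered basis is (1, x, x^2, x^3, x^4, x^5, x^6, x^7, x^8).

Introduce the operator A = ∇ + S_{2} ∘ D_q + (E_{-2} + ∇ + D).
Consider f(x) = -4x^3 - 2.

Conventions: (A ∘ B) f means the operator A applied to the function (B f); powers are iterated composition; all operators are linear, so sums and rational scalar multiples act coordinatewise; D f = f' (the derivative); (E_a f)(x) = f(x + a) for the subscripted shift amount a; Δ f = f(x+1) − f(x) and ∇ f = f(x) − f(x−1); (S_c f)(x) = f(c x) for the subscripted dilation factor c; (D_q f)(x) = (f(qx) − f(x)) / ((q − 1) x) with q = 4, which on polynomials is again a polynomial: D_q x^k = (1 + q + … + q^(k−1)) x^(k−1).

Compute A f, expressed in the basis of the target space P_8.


∇ f = -12x^2 + 12x - 4
D_q f = -84x^2
S_{2} D_q f = -336x^2
E_{-2} f = -4x^3 + 24x^2 - 48x + 30
∇ f = -12x^2 + 12x - 4
D f = -12x^2
(E_{-2} + ∇ + D) f = -4x^3 - 36x + 26
(∇ + S_{2} ∘ D_q + (E_{-2} + ∇ + D)) f = -4x^3 - 348x^2 - 24x + 22

g(x) = -4x^3 - 348x^2 - 24x + 22


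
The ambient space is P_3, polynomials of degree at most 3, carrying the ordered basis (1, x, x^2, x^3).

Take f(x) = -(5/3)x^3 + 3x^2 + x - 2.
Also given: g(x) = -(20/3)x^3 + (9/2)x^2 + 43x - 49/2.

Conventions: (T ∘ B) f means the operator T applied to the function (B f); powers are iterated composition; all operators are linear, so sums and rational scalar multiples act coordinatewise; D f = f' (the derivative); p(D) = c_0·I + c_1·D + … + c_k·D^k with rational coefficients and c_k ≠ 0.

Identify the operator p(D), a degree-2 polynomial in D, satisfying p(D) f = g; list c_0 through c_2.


c_0 = 4, c_1 = 3/2, c_2 = -3

D^0 f = -(5/3)x^3 + 3x^2 + x - 2
D^1 f = -5x^2 + 6x + 1
D^2 f = -10x + 6
matching coefficients of g against c_0 f + c_1 Df + … from the top degree down determines the c_i
solution: c_0 = 4, c_1 = 3/2, c_2 = -3


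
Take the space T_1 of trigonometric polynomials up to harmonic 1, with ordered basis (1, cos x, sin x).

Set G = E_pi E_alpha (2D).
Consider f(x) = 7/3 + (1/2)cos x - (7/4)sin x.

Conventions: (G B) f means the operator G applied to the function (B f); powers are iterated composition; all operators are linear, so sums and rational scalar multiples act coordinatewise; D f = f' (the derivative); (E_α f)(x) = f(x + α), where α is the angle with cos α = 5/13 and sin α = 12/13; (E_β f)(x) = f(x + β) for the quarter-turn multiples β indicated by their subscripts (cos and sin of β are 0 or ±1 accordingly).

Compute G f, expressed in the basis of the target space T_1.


D f = -(7/4)cos x - (1/2)sin x
(2D) f = -(7/2)cos x - sin x
E_alpha (2D) f = -(59/26)cos x + (37/13)sin x
E_pi E_alpha (2D) f = (59/26)cos x - (37/13)sin x

the result is g(x) = (59/26)cos x - (37/13)sin x


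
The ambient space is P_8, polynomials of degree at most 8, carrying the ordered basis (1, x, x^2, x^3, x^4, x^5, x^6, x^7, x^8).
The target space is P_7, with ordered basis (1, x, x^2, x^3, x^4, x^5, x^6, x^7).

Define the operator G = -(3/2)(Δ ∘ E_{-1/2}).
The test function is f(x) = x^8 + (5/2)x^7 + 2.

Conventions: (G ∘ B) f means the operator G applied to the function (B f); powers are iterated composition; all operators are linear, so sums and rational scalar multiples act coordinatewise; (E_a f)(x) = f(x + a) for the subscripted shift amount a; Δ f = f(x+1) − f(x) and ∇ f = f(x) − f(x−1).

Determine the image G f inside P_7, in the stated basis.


E_{-1/2} f = x^8 - (3/2)x^7 - (7/4)x^6 + (49/8)x^5 - (105/16)x^4 + (119/32)x^3 - (77/64)x^2 + (27/128)x + 127/64
Δ E_{-1/2} f = 8x^7 + (35/2)x^6 + 14x^5 + (175/8)x^4 + (7/2)x^3 + (105/32)x^2 + (1/8)x + 5/128
(-(3/2)(Δ ∘ E_{-1/2})) f = -12x^7 - (105/4)x^6 - 21x^5 - (525/16)x^4 - (21/4)x^3 - (315/64)x^2 - (3/16)x - 15/256

the image equals g(x) = -12x^7 - (105/4)x^6 - 21x^5 - (525/16)x^4 - (21/4)x^3 - (315/64)x^2 - (3/16)x - 15/256


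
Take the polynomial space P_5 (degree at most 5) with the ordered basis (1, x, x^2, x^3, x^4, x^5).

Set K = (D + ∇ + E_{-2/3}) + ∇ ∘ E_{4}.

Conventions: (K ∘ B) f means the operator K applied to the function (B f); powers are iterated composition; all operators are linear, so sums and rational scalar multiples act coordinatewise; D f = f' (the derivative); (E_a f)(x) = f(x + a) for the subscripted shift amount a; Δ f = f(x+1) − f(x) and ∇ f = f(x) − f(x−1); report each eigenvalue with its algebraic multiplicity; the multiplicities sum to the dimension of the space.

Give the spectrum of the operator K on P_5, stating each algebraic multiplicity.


image of 1: 1
image of x: x + 7/3
image of x^2: x^2 + (14/3)x + 58/9
image of x^3: x^3 + 7x^2 + (58/3)x + 1018/27
image of x^4: x^4 + (28/3)x^3 + (116/3)x^2 + (4072/27)x + 14110/81
image of x^5: x^5 + (35/3)x^4 + (580/9)x^3 + (10180/27)x^2 + (70550/81)x + 189994/243
the matrix is upper triangular; its diagonal is (1, 1, 1, 1, 1, 1)
for a triangular matrix the eigenvalues are the diagonal entries, with algebraic multiplicity their repetition count

λ = 1 (multiplicity 6)


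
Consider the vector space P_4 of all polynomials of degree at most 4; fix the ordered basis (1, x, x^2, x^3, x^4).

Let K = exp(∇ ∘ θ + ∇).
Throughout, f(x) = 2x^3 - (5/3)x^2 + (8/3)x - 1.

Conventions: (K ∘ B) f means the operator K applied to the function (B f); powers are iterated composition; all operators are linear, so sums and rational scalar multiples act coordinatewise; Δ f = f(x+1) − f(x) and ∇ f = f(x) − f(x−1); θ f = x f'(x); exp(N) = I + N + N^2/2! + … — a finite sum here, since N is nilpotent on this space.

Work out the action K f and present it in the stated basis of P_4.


order-1 term: 24x^2 - 34x + 55/3
order-2 term: 72x - 70
order-3 term: 48
the series for exp(∇ ∘ θ + ∇) f terminates at order 3
exp(∇ ∘ θ + ∇) f = 2x^3 + (67/3)x^2 + (122/3)x - 14/3

the result is g(x) = 2x^3 + (67/3)x^2 + (122/3)x - 14/3


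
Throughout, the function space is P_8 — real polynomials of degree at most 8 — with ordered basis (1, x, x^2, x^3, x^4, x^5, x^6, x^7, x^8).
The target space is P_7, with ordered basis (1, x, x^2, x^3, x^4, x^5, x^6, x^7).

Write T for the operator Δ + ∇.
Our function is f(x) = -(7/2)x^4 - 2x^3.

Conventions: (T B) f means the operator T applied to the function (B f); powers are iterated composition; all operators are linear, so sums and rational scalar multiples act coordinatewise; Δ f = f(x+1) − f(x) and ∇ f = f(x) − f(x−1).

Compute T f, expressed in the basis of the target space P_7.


the image equals g(x) = -28x^3 - 12x^2 - 28x - 4

Δ f = -14x^3 - 27x^2 - 20x - 11/2
∇ f = -14x^3 + 15x^2 - 8x + 3/2
(Δ + ∇) f = -28x^3 - 12x^2 - 28x - 4


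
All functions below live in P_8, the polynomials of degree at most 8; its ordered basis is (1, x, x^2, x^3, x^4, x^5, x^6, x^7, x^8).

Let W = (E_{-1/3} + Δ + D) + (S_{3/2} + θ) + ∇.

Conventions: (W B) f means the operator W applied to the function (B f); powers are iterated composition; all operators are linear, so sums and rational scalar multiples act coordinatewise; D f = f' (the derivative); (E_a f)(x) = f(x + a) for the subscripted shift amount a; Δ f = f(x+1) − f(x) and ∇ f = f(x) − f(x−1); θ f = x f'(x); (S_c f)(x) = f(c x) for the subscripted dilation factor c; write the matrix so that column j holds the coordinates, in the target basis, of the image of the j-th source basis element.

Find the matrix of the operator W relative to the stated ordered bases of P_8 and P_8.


image of 1: 2
image of x: (7/2)x + 8/3
image of x^2: (21/4)x^2 + (16/3)x + 1/9
image of x^3: (59/8)x^3 + 8x^2 + (1/3)x + 53/27
image of x^4: (161/16)x^4 + (32/3)x^3 + (2/3)x^2 + (212/27)x + 1/81
image of x^5: (435/32)x^5 + (40/3)x^4 + (10/9)x^3 + (530/27)x^2 + (5/81)x + 485/243
image of x^6: (1177/64)x^6 + 16x^5 + (5/3)x^4 + (1060/27)x^3 + (5/27)x^2 + (970/81)x + 1/729
image of x^7: (3211/128)x^7 + (56/3)x^6 + (7/3)x^5 + (1855/27)x^4 + (35/81)x^3 + (3395/81)x^2 + (7/729)x + 4373/2187
image of x^8: (8865/256)x^8 + (64/3)x^7 + (28/9)x^6 + (2968/27)x^5 + (70/81)x^4 + (27160/243)x^3 + (28/729)x^2 + (34984/2187)x + 1/6561
each image's coordinates form column j of the matrix

the matrix is [[2, 8/3, 1/9, 53/27, 1/81, 485/243, 1/729, 4373/2187, 1/6561]; [0, 7/2, 16/3, 1/3, 212/27, 5/81, 970/81, 7/729, 34984/2187]; [0, 0, 21/4, 8, 2/3, 530/27, 5/27, 3395/81, 28/729]; [0, 0, 0, 59/8, 32/3, 10/9, 1060/27, 35/81, 27160/243]; [0, 0, 0, 0, 161/16, 40/3, 5/3, 1855/27, 70/81]; [0, 0, 0, 0, 0, 435/32, 16, 7/3, 2968/27]; [0, 0, 0, 0, 0, 0, 1177/64, 56/3, 28/9]; [0, 0, 0, 0, 0, 0, 0, 3211/128, 64/3]; [0, 0, 0, 0, 0, 0, 0, 0, 8865/256]] (rows listed top to bottom)


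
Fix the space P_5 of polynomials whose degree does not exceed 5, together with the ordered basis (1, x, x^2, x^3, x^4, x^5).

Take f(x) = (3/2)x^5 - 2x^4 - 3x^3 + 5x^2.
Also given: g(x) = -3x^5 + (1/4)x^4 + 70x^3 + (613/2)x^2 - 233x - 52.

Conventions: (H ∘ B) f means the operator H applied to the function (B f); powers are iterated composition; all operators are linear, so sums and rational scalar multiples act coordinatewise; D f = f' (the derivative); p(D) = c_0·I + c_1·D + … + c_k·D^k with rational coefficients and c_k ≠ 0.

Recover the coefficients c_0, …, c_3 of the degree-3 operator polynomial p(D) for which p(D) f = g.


D^0 f = (3/2)x^5 - 2x^4 - 3x^3 + 5x^2
D^1 f = (15/2)x^4 - 8x^3 - 9x^2 + 10x
D^2 f = 30x^3 - 24x^2 - 18x + 10
D^3 f = 90x^2 - 48x - 18
matching coefficients of g against c_0 f + c_1 Df + … from the top degree down determines the c_i
solution: c_0 = -2, c_1 = -1/2, c_2 = 2, c_3 = 4

c_0 = -2, c_1 = -1/2, c_2 = 2, c_3 = 4


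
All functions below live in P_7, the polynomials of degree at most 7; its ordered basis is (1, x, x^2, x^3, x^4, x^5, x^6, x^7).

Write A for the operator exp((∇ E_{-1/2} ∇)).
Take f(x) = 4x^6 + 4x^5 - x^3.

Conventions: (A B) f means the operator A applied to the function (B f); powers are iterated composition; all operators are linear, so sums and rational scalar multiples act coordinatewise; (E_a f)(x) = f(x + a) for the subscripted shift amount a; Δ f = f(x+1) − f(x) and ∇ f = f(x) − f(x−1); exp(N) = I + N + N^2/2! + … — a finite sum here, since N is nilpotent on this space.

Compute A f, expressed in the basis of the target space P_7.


order-1 term: 120x^4 - 640x^3 + 1380x^2 - 1406x + 1129/2
order-2 term: 720x^2 - 4080x + 6000
order-3 term: 480
the series for exp((∇ E_{-1/2} ∇)) f terminates at order 3
exp((∇ E_{-1/2} ∇)) f = 4x^6 + 4x^5 + 120x^4 - 641x^3 + 2100x^2 - 5486x + 14089/2

the result is g(x) = 4x^6 + 4x^5 + 120x^4 - 641x^3 + 2100x^2 - 5486x + 14089/2


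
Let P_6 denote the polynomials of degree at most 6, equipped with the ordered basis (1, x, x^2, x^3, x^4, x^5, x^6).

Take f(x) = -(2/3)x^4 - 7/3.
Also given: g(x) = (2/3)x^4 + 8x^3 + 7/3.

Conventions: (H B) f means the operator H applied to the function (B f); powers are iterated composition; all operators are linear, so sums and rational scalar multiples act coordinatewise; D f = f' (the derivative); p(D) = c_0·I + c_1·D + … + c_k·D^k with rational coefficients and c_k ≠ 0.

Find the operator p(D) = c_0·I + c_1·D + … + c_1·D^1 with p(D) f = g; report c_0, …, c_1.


D^0 f = -(2/3)x^4 - 7/3
D^1 f = -(8/3)x^3
matching coefficients of g against c_0 f + c_1 Df + … from the top degree down determines the c_i
solution: c_0 = -1, c_1 = -3

c_0 = -1, c_1 = -3


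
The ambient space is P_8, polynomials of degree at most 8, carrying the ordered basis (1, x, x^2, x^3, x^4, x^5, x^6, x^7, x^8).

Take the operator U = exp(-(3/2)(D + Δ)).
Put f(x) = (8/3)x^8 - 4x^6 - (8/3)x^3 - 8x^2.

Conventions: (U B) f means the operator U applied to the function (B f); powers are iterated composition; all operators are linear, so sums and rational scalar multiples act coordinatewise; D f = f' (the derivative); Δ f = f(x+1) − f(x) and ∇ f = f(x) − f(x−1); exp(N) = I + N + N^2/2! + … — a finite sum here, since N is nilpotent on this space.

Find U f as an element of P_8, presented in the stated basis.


order-1 term: -64x^7 - 112x^6 - 152x^5 - 190x^4 - 104x^3 + 2x^2 + 64x + 18
order-2 term: 672x^6 + 2016x^5 + 4080x^4 + 5640x^3 + 4731x^2 + 2208x + 369
order-3 term: -4032x^5 - 15120x^4 - 33120x^3 - 44280x^2 - 33138x - 21555/2
order-4 term: 15120x^4 + 60480x^3 + 123660x^2 + 133920x + 122121/2
order-5 term: -36288x^3 - 136080x^2 - 220968x - 140130
order-6 term: 54432x^2 + 163296x + 153576
order-7 term: -46656x - 81648
order-8 term: 17496
the series for exp(-(3/2)(D + Δ)) f terminates at order 8
exp(-(3/2)(D + Δ)) f = (8/3)x^8 - 64x^7 + 556x^6 - 2168x^5 + 3890x^4 - (10184/3)x^3 + 2457x^2 - 1274x - 36

g(x) = (8/3)x^8 - 64x^7 + 556x^6 - 2168x^5 + 3890x^4 - (10184/3)x^3 + 2457x^2 - 1274x - 36


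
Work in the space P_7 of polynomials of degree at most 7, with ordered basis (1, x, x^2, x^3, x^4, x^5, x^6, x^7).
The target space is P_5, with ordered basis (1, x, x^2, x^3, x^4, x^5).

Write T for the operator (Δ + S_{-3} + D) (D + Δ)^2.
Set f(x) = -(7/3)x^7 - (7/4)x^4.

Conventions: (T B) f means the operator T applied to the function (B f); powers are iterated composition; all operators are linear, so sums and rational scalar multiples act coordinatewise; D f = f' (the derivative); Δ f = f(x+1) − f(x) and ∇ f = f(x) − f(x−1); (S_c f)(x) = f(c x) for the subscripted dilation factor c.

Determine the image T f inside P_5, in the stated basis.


the result is g(x) = 95256x^5 - 83300x^4 + 36750x^3 - 38976x^2 - 15568x - 48979/6

D f = -(49/3)x^6 - 7x^3
Δ f = -(49/3)x^6 - 49x^5 - (245/3)x^4 - (266/3)x^3 - (119/2)x^2 - (70/3)x - 49/12
(D + Δ) f = -(98/3)x^6 - 49x^5 - (245/3)x^4 - (287/3)x^3 - (119/2)x^2 - (70/3)x - 49/12
D (D + Δ) f = -196x^5 - 245x^4 - (980/3)x^3 - 287x^2 - 119x - 70/3
Δ (D + Δ) f = -196x^5 - 735x^4 - 1470x^3 - 1757x^2 - (3521/3)x - 2051/6
(D + Δ) (D + Δ) f = -392x^5 - 980x^4 - (5390/3)x^3 - 2044x^2 - (3878/3)x - 2191/6
Δ (D + Δ)^2 f = -1960x^4 - 7840x^3 - 15190x^2 - 15358x - 19516/3
S_{-3} (D + Δ)^2 f = 95256x^5 - 79380x^4 + 48510x^3 - 18396x^2 + 3878x - 2191/6
D (D + Δ)^2 f = -1960x^4 - 3920x^3 - 5390x^2 - 4088x - 3878/3
(Δ + S_{-3} + D) (D + Δ)^2 f = 95256x^5 - 83300x^4 + 36750x^3 - 38976x^2 - 15568x - 48979/6


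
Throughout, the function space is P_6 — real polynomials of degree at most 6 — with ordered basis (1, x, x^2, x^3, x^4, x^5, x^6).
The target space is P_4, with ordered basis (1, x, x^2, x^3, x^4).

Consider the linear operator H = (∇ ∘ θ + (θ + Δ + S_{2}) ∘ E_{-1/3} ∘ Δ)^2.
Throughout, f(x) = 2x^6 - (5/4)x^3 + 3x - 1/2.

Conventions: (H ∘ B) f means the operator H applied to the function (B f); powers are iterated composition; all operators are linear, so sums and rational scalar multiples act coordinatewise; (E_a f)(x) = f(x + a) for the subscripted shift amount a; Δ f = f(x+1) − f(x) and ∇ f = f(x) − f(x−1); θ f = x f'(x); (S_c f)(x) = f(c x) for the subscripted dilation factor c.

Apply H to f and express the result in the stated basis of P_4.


the image equals g(x) = 64500x^4 + 8240x^3 + 71520x^2 + (64375/6)x + 166889/12

θ f = 12x^6 - (15/4)x^3 + 3x
∇ θ f = 72x^5 - 180x^4 + 240x^3 - (765/4)x^2 + (333/4)x - 51/4
Δ f = 12x^5 + 30x^4 + 40x^3 + (105/4)x^2 + (33/4)x + 15/4
E_{-1/3} Δ f = 12x^5 + 10x^4 + (40/3)x^3 + (65/36)x^2 + (41/108)x + 893/324
θ E_{-1/3} Δ f = 60x^5 + 40x^4 + 40x^3 + (65/18)x^2 + (41/108)x
Δ E_{-1/3} Δ f = 60x^4 + 160x^3 + 220x^2 + (2585/18)x + 1013/27
S_{2} E_{-1/3} Δ f = 384x^5 + 160x^4 + (320/3)x^3 + (65/9)x^2 + (41/54)x + 893/324
(θ + Δ + S_{2}) E_{-1/3} Δ f = 444x^5 + 260x^4 + (920/3)x^3 + (1385/6)x^2 + (579/4)x + 13049/324
(∇ ∘ θ + (θ + Δ + S_{2}) ∘ E_{-1/3} ∘ Δ) f = 516x^5 + 80x^4 + (1640/3)x^3 + (475/12)x^2 + 228x + 4459/162
θ (∇ ∘ θ + (θ + Δ + S_{2}) ∘ E_{-1/3} ∘ Δ) f = 2580x^5 + 320x^4 + 1640x^3 + (475/6)x^2 + 228x
∇ θ (∇ ∘ θ + (θ + Δ + S_{2}) ∘ E_{-1/3} ∘ Δ) f = 12900x^4 - 24520x^3 + 28800x^2 - (49145/3)x + 24293/6
Δ (∇ ∘ θ + (θ + Δ + S_{2}) ∘ E_{-1/3} ∘ Δ) f = 2580x^4 + 5480x^3 + 7280x^2 + (27715/6)x + 5641/4
E_{-1/3} Δ (∇ ∘ θ + (θ + Δ + S_{2}) ∘ E_{-1/3} ∘ Δ) f = 2580x^4 + 2040x^3 + 3520x^2 + (21785/18)x + 18299/36
θ E_{-1/3} Δ (∇ ∘ θ + (θ + Δ + S_{2}) ∘ E_{-1/3} ∘ Δ) f = 10320x^4 + 6120x^3 + 7040x^2 + (21785/18)x
Δ E_{-1/3} Δ (∇ ∘ θ + (θ + Δ + S_{2}) ∘ E_{-1/3} ∘ Δ) f = 10320x^3 + 21600x^2 + 23480x + 168305/18
S_{2} E_{-1/3} Δ (∇ ∘ θ + (θ + Δ + S_{2}) ∘ E_{-1/3} ∘ Δ) f = 41280x^4 + 16320x^3 + 14080x^2 + (21785/9)x + 18299/36
(θ + Δ + S_{2}) E_{-1/3} Δ (∇ ∘ θ + (θ + Δ + S_{2}) ∘ E_{-1/3} ∘ Δ) f = 51600x^4 + 32760x^3 + 42720x^2 + (162665/6)x + 118303/12
(∇ ∘ θ + (θ + Δ + S_{2}) ∘ E_{-1/3} ∘ Δ) (∇ ∘ θ + (θ + Δ + S_{2}) ∘ E_{-1/3} ∘ Δ) f = 64500x^4 + 8240x^3 + 71520x^2 + (64375/6)x + 166889/12


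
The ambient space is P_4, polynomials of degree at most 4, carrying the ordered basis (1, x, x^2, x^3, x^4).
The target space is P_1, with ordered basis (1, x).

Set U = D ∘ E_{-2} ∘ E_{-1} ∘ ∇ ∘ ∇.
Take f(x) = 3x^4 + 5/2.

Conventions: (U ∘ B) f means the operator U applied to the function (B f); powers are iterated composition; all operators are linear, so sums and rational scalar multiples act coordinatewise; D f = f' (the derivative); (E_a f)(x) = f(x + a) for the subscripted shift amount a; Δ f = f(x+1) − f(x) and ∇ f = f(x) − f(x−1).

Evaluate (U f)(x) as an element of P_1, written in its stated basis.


the result is g(x) = 72x - 288

∇ f = 12x^3 - 18x^2 + 12x - 3
∇ ∇ f = 36x^2 - 72x + 42
E_{-1} (∇ ∘ ∇) f = 36x^2 - 144x + 150
E_{-2} E_{-1} (∇ ∘ ∇) f = 36x^2 - 288x + 582
D E_{-2} E_{-1} (∇ ∘ ∇) f = 72x - 288


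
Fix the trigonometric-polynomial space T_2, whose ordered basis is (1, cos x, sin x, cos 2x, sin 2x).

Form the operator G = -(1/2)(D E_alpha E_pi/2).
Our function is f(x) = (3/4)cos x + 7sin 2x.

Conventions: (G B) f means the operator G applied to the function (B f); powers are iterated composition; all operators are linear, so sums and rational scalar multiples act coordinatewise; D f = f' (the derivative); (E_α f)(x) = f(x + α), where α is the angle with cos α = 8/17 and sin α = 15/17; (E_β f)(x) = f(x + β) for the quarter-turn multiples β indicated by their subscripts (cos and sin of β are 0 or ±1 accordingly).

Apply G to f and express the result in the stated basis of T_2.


E_pi/2 f = -(3/4)sin x - 7sin 2x
E_alpha E_pi/2 f = -(45/68)cos x - (6/17)sin x - (1680/289)cos 2x + (1127/289)sin 2x
D E_alpha E_pi/2 f = -(6/17)cos x + (45/68)sin x + (2254/289)cos 2x + (3360/289)sin 2x
(-(1/2)(D E_alpha E_pi/2)) f = (3/17)cos x - (45/136)sin x - (1127/289)cos 2x - (1680/289)sin 2x

the result is g(x) = (3/17)cos x - (45/136)sin x - (1127/289)cos 2x - (1680/289)sin 2x


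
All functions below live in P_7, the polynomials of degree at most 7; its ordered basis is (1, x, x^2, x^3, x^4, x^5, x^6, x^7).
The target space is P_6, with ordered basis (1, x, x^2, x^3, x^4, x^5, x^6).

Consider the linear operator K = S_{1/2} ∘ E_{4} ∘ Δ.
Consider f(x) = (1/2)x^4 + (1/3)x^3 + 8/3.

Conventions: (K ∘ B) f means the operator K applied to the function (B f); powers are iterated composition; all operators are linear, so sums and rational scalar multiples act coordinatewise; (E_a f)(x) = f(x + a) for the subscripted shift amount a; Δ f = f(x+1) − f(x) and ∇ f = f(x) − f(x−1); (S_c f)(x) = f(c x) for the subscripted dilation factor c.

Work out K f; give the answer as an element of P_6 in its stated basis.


Δ f = 2x^3 + 4x^2 + 3x + 5/6
E_{4} Δ f = 2x^3 + 28x^2 + 131x + 1229/6
S_{1/2} E_{4} Δ f = (1/4)x^3 + 7x^2 + (131/2)x + 1229/6

g(x) = (1/4)x^3 + 7x^2 + (131/2)x + 1229/6


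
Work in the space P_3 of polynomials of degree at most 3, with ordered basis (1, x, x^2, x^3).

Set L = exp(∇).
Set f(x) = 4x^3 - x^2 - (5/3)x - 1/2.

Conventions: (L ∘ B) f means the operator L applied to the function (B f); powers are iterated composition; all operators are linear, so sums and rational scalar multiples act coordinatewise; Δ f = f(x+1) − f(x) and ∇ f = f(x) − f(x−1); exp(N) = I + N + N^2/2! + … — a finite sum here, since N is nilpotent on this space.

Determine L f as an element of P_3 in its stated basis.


order-1 term: 12x^2 - 14x + 10/3
order-2 term: 12x - 13
order-3 term: 4
the series for exp(∇) f terminates at order 3
exp(∇) f = 4x^3 + 11x^2 - (11/3)x - 37/6

g(x) = 4x^3 + 11x^2 - (11/3)x - 37/6


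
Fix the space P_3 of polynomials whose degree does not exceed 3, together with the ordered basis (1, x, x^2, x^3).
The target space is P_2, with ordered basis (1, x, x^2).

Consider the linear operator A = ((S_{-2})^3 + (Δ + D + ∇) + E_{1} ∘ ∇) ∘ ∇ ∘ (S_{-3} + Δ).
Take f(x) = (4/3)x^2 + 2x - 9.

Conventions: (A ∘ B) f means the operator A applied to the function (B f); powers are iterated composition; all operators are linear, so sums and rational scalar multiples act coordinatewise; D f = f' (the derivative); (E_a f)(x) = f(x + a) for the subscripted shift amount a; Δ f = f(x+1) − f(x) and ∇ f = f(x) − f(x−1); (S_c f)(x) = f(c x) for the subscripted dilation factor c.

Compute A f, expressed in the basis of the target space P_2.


the result is g(x) = -192x + 242/3

S_{-3} f = 12x^2 - 6x - 9
Δ f = (8/3)x + 10/3
(S_{-3} + Δ) f = 12x^2 - (10/3)x - 17/3
∇ (S_{-3} + Δ) f = 24x - 46/3
S_{-2} ∇ (S_{-3} + Δ) f = -48x - 46/3
S_{-2} S_{-2} ∇ (S_{-3} + Δ) f = 96x - 46/3
S_{-2} S_{-2} S_{-2} ∇ (S_{-3} + Δ) f = -192x - 46/3
Δ ∇ (S_{-3} + Δ) f = 24
D ∇ (S_{-3} + Δ) f = 24
∇ ∇ (S_{-3} + Δ) f = 24
(Δ + D + ∇) ∇ (S_{-3} + Δ) f = 72
∇ ∇ (S_{-3} + Δ) f = 24
E_{1} ∇ ∇ (S_{-3} + Δ) f = 24
((S_{-2})^3 + (Δ + D + ∇) + E_{1} ∘ ∇) ∇ (S_{-3} + Δ) f = -192x + 242/3


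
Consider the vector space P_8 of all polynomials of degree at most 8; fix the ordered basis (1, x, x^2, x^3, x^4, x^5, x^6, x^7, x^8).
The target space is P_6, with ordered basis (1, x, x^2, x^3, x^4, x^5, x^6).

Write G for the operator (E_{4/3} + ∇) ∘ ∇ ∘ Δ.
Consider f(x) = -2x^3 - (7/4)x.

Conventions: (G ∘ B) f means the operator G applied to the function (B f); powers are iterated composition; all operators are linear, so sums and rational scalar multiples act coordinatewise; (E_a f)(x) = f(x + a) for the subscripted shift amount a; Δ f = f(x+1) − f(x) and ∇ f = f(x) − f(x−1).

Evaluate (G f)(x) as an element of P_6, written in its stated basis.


the result is g(x) = -12x - 28

Δ f = -6x^2 - 6x - 15/4
∇ Δ f = -12x
E_{4/3} (∇ ∘ Δ) f = -12x - 16
∇ (∇ ∘ Δ) f = -12
(E_{4/3} + ∇) (∇ ∘ Δ) f = -12x - 28


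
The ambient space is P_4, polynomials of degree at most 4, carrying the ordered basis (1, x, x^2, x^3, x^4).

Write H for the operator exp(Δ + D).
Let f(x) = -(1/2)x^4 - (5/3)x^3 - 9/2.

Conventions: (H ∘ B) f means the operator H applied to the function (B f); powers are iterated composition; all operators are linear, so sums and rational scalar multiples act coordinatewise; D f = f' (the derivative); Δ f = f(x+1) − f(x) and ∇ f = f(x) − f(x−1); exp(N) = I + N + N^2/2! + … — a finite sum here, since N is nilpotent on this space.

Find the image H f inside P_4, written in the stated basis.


g(x) = -(1/2)x^4 - (17/3)x^3 - 25x^2 - 55x - 111/2

order-1 term: -4x^3 - 13x^2 - 7x - 13/6
order-2 term: -12x^2 - 32x - 31/2
order-3 term: -16x - 76/3
order-4 term: -8
the series for exp(Δ + D) f terminates at order 4
exp(Δ + D) f = -(1/2)x^4 - (17/3)x^3 - 25x^2 - 55x - 111/2


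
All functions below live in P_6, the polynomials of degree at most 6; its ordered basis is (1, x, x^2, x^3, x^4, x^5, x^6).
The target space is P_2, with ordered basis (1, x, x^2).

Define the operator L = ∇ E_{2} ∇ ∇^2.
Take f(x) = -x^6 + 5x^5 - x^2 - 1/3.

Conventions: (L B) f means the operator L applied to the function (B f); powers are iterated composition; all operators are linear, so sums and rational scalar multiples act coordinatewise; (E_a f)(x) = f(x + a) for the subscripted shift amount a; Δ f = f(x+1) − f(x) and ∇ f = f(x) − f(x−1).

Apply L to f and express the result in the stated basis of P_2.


the result is g(x) = -360x^2 + 600x - 120

∇ f = -6x^5 + 40x^4 - 70x^3 + 65x^2 - 33x + 7
∇ ∇ f = -30x^4 + 220x^3 - 510x^2 + 530x - 214
∇ ∇^2 f = -120x^3 + 840x^2 - 1800x + 1290
E_{2} ∇ ∇^2 f = -120x^3 + 120x^2 + 120x + 90
∇ E_{2} ∇ ∇^2 f = -360x^2 + 600x - 120


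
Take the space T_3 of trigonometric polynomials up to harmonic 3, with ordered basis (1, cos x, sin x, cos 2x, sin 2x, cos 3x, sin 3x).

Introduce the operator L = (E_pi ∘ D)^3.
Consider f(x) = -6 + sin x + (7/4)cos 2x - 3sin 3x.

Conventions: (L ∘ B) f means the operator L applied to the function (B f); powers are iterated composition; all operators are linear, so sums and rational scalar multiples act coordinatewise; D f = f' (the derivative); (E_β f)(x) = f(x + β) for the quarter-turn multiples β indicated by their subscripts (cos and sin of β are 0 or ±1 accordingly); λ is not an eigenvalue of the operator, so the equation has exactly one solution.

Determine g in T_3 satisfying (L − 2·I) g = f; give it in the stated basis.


the result is g(x) = 3 - (1/5)cos x - (2/5)sin x - (7/136)cos 2x - (7/34)sin 2x + (81/733)cos 3x + (6/733)sin 3x

write g with unknown coordinates in the stated basis and equate coefficients in (L − 2·I) g = f
solving from the highest basis element down gives g = 3 - (1/5)cos x - (2/5)sin x - (7/136)cos 2x - (7/34)sin 2x + (81/733)cos 3x + (6/733)sin 3x
check: L g = -(2/5)cos x + (1/5)sin x + (28/17)cos 2x - (7/17)sin 2x + (162/733)cos 3x - (2187/733)sin 3x
so L g − 2·g = -6 + sin x + (7/4)cos 2x - 3sin 3x = f ✓
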